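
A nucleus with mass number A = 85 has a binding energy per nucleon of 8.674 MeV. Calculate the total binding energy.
B.E. = 8.674 × 85 = 737.3 MeV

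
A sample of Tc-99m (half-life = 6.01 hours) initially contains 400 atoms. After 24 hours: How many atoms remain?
N = N₀(1/2)^(t/t½) = 25.12 atoms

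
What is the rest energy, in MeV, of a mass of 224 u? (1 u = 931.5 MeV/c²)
E = mc² = 2.087e5 MeV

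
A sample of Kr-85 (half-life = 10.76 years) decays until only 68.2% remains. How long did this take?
t = t½ × log₂(N₀/N) = 5.941 years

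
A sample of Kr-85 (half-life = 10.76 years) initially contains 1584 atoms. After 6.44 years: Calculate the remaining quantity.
N = N₀(1/2)^(t/t½) = 1046 atoms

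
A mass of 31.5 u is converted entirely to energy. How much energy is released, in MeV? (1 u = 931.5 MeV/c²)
E = mc² = 29340 MeV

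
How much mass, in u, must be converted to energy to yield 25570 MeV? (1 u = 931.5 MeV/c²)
m = E/c² = 27.45 u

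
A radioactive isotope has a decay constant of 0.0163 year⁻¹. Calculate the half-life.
t½ = ln(2)/λ = 42.52 years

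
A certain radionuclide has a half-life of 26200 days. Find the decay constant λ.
λ = ln(2)/t½ = 2.646e-5 day⁻¹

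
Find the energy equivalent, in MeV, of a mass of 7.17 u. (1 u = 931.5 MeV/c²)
E = mc² = 6679 MeV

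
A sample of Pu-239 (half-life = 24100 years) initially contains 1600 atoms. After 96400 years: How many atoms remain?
N = N₀(1/2)^(t/t½) = 100 atoms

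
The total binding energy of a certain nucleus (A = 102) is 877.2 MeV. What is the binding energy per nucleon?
B.E./A = 877.2/102 = 8.6 MeV/nucleon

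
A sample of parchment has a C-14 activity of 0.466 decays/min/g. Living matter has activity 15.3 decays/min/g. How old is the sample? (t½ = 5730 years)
Age = t½ × log₂(A₀/A) = 28860 years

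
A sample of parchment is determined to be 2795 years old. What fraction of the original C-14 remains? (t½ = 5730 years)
N/N₀ = (1/2)^(t/t½) = 0.7131 = 71.3%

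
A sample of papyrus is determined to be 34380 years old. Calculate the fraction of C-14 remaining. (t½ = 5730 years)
N/N₀ = (1/2)^(t/t½) = 0.01562 = 1.56%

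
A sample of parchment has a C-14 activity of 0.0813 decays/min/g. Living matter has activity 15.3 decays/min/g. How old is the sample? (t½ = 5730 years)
Age = t½ × log₂(A₀/A) = 43300 years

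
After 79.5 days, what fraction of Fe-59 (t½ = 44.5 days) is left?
N/N₀ = (1/2)^(t/t½) = 0.2899 = 29%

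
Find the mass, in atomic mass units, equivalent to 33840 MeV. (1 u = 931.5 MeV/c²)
m = E/c² = 36.33 u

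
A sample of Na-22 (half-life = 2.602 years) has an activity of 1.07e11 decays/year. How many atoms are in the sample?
N = A/λ = 4.017e11 atoms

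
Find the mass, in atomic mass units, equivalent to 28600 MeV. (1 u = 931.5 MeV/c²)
m = E/c² = 30.7 u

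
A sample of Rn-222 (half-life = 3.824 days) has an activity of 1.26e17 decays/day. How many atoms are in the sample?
N = A/λ = 6.951e17 atoms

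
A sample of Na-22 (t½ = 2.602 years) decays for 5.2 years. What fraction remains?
N/N₀ = (1/2)^(t/t½) = 0.2503 = 25%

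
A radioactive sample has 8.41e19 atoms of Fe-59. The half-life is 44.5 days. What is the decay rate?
A = λN = 1.31e18 decays/day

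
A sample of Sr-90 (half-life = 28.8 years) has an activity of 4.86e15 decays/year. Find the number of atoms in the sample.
N = A/λ = 2.019e17 atoms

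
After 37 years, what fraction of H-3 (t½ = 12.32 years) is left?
N/N₀ = (1/2)^(t/t½) = 0.1247 = 12.5%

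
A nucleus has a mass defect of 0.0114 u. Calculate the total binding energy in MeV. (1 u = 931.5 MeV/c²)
B.E. = Δm × 931.5 = 10.62 MeV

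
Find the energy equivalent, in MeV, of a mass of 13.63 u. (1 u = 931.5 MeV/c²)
E = mc² = 12700 MeV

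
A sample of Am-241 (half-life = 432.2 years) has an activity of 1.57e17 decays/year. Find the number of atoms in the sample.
N = A/λ = 9.789e19 atoms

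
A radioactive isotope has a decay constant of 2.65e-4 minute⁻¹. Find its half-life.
t½ = ln(2)/λ = 2616 minutes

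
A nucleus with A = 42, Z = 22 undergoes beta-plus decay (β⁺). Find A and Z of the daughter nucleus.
Daughter: A = 42, Z = 21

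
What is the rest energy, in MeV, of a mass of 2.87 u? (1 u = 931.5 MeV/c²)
E = mc² = 2673 MeV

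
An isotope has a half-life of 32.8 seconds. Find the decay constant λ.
λ = ln(2)/t½ = 0.02113 second⁻¹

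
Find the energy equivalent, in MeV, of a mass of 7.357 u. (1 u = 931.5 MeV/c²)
E = mc² = 6853 MeV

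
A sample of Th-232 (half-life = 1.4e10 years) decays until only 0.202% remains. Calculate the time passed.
t = t½ × log₂(N₀/N) = 1.253e11 years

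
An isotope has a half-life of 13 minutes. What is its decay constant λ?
λ = ln(2)/t½ = 0.05332 minute⁻¹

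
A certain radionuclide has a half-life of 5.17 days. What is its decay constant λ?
λ = ln(2)/t½ = 0.1341 day⁻¹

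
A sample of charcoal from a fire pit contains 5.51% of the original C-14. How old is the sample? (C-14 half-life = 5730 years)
Age = t½ × log₂(1/ratio) = 23960 years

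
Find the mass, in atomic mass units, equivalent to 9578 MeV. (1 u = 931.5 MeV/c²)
m = E/c² = 10.28 u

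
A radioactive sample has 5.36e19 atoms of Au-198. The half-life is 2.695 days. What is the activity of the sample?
A = λN = 1.379e19 decays/day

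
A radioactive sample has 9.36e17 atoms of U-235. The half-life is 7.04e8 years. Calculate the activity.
A = λN = 9.216e8 decays/year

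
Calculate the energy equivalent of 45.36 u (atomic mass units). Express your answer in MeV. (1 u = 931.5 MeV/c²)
E = mc² = 42250 MeV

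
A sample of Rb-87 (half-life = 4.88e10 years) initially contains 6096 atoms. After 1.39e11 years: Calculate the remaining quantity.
N = N₀(1/2)^(t/t½) = 846.5 atoms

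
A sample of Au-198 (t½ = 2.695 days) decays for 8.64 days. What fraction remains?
N/N₀ = (1/2)^(t/t½) = 0.1084 = 10.8%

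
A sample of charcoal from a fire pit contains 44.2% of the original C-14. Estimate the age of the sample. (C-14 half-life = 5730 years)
Age = t½ × log₂(1/ratio) = 6749 years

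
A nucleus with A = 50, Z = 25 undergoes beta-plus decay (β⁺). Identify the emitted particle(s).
β⁺: positron (e⁺) + neutrino (νₑ)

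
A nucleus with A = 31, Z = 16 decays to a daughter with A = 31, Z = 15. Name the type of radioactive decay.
ΔA = 0, ΔZ = -1 ⇒ beta-plus decay (β⁺) or electron capture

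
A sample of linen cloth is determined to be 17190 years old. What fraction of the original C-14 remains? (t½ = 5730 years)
N/N₀ = (1/2)^(t/t½) = 0.125 = 12.5%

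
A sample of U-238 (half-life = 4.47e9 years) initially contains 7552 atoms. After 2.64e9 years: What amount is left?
N = N₀(1/2)^(t/t½) = 5015 atoms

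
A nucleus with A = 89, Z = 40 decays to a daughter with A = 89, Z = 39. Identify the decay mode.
ΔA = 0, ΔZ = -1 ⇒ beta-plus decay (β⁺) or electron capture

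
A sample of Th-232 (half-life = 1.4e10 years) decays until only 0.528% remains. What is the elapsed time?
t = t½ × log₂(N₀/N) = 1.059e11 years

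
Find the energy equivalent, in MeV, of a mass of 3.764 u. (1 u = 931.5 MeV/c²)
E = mc² = 3506 MeV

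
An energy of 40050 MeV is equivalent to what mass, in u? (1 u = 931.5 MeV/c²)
m = E/c² = 43 u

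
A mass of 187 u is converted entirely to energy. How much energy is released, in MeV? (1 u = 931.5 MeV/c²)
E = mc² = 1.742e5 MeV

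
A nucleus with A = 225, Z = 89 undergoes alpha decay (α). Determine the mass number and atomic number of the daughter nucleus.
Daughter: A = 221, Z = 87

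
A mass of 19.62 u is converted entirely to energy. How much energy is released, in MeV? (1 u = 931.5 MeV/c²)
E = mc² = 18280 MeV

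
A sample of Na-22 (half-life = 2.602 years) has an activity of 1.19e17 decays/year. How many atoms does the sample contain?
N = A/λ = 4.467e17 atoms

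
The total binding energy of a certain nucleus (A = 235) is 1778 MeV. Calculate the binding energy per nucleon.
B.E./A = 1778/235 = 7.566 MeV/nucleon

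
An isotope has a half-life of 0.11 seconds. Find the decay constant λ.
λ = ln(2)/t½ = 6.301 second⁻¹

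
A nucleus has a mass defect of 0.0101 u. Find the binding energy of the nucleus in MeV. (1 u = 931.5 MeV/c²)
B.E. = Δm × 931.5 = 9.408 MeV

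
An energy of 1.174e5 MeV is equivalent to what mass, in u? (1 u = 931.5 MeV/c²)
m = E/c² = 126 u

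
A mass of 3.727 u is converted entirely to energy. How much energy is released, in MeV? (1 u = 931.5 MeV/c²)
E = mc² = 3472 MeV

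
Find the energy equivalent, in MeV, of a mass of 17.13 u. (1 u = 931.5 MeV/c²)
E = mc² = 15960 MeV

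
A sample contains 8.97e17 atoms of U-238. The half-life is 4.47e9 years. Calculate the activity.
A = λN = 1.391e8 decays/year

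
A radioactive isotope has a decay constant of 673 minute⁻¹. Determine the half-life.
t½ = ln(2)/λ = 0.00103 minutes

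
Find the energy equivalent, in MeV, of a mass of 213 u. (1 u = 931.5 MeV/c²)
E = mc² = 1.984e5 MeV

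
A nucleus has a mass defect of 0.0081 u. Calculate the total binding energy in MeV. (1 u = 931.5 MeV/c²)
B.E. = Δm × 931.5 = 7.545 MeV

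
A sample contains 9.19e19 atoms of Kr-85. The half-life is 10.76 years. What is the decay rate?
A = λN = 5.92e18 decays/year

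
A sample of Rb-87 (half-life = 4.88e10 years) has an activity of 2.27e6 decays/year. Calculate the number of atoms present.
N = A/λ = 1.598e17 atoms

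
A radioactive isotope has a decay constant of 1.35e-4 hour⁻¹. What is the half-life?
t½ = ln(2)/λ = 5134 hours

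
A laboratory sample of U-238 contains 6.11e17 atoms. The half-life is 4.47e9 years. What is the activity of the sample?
A = λN = 9.475e7 decays/year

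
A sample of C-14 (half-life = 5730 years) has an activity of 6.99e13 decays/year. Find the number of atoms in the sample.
N = A/λ = 5.778e17 atoms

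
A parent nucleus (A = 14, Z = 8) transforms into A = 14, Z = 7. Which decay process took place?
ΔA = 0, ΔZ = -1 ⇒ beta-plus decay (β⁺) or electron capture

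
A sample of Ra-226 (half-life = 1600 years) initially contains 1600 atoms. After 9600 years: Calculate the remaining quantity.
N = N₀(1/2)^(t/t½) = 25 atoms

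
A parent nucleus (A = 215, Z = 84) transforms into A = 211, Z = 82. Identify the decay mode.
ΔA = -4, ΔZ = -2 ⇒ alpha decay (α)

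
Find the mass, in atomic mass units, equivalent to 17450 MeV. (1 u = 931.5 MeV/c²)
m = E/c² = 18.73 u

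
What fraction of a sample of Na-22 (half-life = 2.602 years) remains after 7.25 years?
N/N₀ = (1/2)^(t/t½) = 0.145 = 14.5%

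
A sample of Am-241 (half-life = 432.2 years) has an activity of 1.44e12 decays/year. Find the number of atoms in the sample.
N = A/λ = 8.979e14 atoms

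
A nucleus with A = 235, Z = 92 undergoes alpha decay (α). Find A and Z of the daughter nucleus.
Daughter: A = 231, Z = 90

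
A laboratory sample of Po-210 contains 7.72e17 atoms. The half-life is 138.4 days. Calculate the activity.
A = λN = 3.866e15 decays/day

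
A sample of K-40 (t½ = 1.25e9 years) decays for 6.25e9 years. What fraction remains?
N/N₀ = (1/2)^(t/t½) = 0.03125 = 3.12%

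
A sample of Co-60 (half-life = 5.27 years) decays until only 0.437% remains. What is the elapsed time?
t = t½ × log₂(N₀/N) = 41.31 years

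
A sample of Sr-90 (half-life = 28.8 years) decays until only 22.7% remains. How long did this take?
t = t½ × log₂(N₀/N) = 61.61 years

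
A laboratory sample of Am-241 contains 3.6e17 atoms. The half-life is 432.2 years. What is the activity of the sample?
A = λN = 5.774e14 decays/year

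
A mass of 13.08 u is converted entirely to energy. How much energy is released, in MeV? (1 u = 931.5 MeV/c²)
E = mc² = 12180 MeV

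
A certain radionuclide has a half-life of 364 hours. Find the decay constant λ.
λ = ln(2)/t½ = 0.001904 hour⁻¹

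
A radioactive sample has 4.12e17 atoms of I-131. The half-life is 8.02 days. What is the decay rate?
A = λN = 3.561e16 decays/day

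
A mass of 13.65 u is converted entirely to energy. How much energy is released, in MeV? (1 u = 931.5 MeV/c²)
E = mc² = 12710 MeV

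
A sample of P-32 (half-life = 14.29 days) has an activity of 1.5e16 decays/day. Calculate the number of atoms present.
N = A/λ = 3.092e17 atoms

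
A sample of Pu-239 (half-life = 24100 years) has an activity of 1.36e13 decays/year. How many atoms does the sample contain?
N = A/λ = 4.729e17 atoms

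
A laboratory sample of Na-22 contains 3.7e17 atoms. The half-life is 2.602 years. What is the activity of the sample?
A = λN = 9.856e16 decays/year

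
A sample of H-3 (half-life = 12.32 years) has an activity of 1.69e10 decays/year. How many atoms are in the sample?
N = A/λ = 3.004e11 atoms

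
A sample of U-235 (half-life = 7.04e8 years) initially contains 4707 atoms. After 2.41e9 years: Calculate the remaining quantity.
N = N₀(1/2)^(t/t½) = 438.8 atoms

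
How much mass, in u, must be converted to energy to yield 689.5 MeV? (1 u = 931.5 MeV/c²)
m = E/c² = 0.7402 u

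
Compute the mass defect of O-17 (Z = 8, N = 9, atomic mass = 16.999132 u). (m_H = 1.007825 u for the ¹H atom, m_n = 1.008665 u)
Δm = Z·m_H + N·m_n − M = 0.1415 u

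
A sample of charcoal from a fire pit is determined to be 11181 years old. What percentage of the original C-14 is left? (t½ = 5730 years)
N/N₀ = (1/2)^(t/t½) = 0.2586 = 25.9%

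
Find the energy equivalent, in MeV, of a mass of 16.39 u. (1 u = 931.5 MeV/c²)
E = mc² = 15270 MeV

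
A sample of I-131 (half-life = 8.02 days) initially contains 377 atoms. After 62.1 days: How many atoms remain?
N = N₀(1/2)^(t/t½) = 1.76 atoms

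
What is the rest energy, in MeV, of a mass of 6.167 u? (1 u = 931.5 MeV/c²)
E = mc² = 5745 MeV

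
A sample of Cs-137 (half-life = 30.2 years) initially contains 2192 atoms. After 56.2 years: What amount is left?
N = N₀(1/2)^(t/t½) = 603.5 atoms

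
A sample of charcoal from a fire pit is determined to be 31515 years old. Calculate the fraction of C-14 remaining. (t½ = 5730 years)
N/N₀ = (1/2)^(t/t½) = 0.0221 = 2.21%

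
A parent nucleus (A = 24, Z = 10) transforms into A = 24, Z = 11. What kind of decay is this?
ΔA = 0, ΔZ = +1 ⇒ beta-minus decay (β⁻)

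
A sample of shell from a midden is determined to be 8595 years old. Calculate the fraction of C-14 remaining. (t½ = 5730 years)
N/N₀ = (1/2)^(t/t½) = 0.3536 = 35.4%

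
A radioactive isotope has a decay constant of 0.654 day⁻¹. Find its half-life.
t½ = ln(2)/λ = 1.06 days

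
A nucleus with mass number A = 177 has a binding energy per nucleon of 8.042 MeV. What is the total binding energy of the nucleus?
B.E. = 8.042 × 177 = 1423 MeV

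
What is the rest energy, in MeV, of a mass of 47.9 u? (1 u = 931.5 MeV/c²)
E = mc² = 44620 MeV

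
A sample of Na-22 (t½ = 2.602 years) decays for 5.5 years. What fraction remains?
N/N₀ = (1/2)^(t/t½) = 0.231 = 23.1%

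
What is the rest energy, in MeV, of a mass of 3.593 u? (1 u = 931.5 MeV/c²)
E = mc² = 3347 MeV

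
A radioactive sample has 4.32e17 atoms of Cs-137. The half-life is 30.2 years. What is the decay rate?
A = λN = 9.915e15 decays/year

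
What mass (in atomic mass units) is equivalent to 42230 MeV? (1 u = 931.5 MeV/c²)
m = E/c² = 45.34 u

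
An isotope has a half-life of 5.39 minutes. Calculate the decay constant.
λ = ln(2)/t½ = 0.1286 minute⁻¹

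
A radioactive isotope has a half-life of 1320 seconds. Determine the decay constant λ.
λ = ln(2)/t½ = 5.251e-4 second⁻¹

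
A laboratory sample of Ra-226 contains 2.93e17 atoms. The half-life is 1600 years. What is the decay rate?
A = λN = 1.269e14 decays/year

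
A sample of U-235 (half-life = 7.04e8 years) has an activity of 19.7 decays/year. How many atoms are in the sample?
N = A/λ = 2.001e10 atoms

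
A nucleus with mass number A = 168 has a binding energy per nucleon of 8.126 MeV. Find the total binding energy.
B.E. = 8.126 × 168 = 1365 MeV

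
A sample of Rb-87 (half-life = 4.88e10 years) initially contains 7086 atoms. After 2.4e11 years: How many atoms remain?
N = N₀(1/2)^(t/t½) = 234.4 atoms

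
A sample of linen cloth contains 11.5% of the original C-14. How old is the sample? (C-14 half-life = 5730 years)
Age = t½ × log₂(1/ratio) = 17880 years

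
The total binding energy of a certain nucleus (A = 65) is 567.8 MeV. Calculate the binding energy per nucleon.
B.E./A = 567.8/65 = 8.735 MeV/nucleon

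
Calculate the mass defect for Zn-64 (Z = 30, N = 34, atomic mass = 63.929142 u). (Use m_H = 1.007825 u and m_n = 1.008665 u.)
Δm = Z·m_H + N·m_n − M = 0.6002 u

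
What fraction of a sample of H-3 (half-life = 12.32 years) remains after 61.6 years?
N/N₀ = (1/2)^(t/t½) = 0.03125 = 3.12%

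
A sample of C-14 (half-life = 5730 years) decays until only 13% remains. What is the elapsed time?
t = t½ × log₂(N₀/N) = 16870 years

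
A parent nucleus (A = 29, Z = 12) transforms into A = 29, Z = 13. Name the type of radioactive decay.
ΔA = 0, ΔZ = +1 ⇒ beta-minus decay (β⁻)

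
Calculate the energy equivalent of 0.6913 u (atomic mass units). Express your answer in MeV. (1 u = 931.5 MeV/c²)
E = mc² = 643.9 MeV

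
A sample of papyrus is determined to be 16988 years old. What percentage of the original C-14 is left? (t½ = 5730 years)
N/N₀ = (1/2)^(t/t½) = 0.1281 = 12.8%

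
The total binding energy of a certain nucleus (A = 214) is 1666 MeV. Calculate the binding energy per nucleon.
B.E./A = 1666/214 = 7.785 MeV/nucleon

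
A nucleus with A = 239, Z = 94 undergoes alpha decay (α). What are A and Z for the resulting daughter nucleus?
Daughter: A = 235, Z = 92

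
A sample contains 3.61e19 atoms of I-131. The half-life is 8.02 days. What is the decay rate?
A = λN = 3.12e18 decays/day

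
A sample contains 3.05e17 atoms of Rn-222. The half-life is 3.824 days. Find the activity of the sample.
A = λN = 5.529e16 decays/day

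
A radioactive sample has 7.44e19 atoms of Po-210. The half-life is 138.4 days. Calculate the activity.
A = λN = 3.726e17 decays/day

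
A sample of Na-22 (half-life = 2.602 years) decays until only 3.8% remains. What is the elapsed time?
t = t½ × log₂(N₀/N) = 12.28 years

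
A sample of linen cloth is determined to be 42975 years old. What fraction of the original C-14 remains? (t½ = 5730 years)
N/N₀ = (1/2)^(t/t½) = 0.005524 = 0.552%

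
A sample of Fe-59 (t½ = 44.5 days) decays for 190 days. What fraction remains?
N/N₀ = (1/2)^(t/t½) = 0.05184 = 5.18%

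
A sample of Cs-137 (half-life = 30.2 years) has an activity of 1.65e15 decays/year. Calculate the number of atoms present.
N = A/λ = 7.189e16 atoms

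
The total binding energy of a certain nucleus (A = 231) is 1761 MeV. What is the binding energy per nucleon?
B.E./A = 1761/231 = 7.623 MeV/nucleon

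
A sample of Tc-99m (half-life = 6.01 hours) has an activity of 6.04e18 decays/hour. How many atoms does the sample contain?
N = A/λ = 5.237e19 atoms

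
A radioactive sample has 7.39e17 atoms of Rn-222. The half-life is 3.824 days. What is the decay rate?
A = λN = 1.34e17 decays/day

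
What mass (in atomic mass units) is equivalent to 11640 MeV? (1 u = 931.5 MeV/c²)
m = E/c² = 12.5 u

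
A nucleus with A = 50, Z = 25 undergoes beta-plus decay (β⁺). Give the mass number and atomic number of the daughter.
Daughter: A = 50, Z = 24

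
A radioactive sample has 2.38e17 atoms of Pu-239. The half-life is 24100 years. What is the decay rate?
A = λN = 6.845e12 decays/year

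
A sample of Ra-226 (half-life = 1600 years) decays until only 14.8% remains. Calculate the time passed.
t = t½ × log₂(N₀/N) = 4410 years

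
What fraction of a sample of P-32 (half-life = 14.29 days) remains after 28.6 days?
N/N₀ = (1/2)^(t/t½) = 0.2498 = 25%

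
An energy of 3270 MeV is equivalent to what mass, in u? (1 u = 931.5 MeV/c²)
m = E/c² = 3.51 u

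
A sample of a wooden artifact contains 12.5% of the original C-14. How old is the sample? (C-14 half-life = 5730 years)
Age = t½ × log₂(1/ratio) = 17190 years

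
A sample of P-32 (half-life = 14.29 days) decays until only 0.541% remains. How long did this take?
t = t½ × log₂(N₀/N) = 107.6 days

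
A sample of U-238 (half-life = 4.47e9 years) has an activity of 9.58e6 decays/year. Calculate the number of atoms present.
N = A/λ = 6.178e16 atoms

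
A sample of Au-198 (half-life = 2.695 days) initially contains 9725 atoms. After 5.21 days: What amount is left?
N = N₀(1/2)^(t/t½) = 2546 atoms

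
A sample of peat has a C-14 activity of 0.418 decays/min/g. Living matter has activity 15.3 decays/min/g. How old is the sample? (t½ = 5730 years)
Age = t½ × log₂(A₀/A) = 29760 years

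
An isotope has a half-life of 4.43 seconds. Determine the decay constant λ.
λ = ln(2)/t½ = 0.1565 second⁻¹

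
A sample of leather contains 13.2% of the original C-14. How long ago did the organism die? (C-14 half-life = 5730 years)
Age = t½ × log₂(1/ratio) = 16740 years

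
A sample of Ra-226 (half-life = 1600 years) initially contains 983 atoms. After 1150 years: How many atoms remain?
N = N₀(1/2)^(t/t½) = 597.3 atoms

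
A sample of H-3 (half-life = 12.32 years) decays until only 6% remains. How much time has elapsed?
t = t½ × log₂(N₀/N) = 50.01 years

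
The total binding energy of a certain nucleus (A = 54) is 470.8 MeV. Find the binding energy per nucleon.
B.E./A = 470.8/54 = 8.719 MeV/nucleon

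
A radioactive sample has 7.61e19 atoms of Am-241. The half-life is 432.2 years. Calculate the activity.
A = λN = 1.22e17 decays/year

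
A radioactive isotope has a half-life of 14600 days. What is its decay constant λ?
λ = ln(2)/t½ = 4.748e-5 day⁻¹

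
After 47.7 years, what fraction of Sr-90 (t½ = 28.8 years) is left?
N/N₀ = (1/2)^(t/t½) = 0.3173 = 31.7%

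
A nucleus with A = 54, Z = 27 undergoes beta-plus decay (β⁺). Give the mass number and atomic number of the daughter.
Daughter: A = 54, Z = 26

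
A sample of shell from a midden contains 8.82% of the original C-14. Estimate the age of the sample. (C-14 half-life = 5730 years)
Age = t½ × log₂(1/ratio) = 20070 years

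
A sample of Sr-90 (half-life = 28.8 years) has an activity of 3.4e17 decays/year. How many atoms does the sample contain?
N = A/λ = 1.413e19 atoms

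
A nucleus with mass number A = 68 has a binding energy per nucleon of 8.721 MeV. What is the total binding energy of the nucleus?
B.E. = 8.721 × 68 = 593 MeV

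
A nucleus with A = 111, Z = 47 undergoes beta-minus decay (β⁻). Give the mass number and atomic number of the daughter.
Daughter: A = 111, Z = 48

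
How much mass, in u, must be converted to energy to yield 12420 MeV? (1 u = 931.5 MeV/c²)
m = E/c² = 13.33 u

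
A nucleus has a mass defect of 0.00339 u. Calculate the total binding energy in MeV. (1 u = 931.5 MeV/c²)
B.E. = Δm × 931.5 = 3.158 MeV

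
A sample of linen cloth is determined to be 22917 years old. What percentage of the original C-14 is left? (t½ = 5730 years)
N/N₀ = (1/2)^(t/t½) = 0.06252 = 6.25%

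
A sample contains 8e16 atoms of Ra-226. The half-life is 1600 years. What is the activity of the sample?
A = λN = 3.466e13 decays/year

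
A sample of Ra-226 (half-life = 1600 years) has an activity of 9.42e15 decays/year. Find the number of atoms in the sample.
N = A/λ = 2.174e19 atoms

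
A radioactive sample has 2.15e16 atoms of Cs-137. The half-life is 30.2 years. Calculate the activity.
A = λN = 4.935e14 decays/year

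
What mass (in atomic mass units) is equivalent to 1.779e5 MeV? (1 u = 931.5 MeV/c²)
m = E/c² = 191 u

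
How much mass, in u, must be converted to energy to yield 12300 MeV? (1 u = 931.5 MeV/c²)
m = E/c² = 13.2 u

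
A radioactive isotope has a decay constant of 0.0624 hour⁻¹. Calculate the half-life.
t½ = ln(2)/λ = 11.11 hours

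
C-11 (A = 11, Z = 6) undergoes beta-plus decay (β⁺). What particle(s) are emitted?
β⁺: positron (e⁺) + neutrino (νₑ)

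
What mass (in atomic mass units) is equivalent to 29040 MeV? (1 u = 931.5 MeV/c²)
m = E/c² = 31.18 u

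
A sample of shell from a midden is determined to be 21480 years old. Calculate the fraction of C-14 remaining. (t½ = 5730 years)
N/N₀ = (1/2)^(t/t½) = 0.07439 = 7.44%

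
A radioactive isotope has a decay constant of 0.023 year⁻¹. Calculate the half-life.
t½ = ln(2)/λ = 30.14 years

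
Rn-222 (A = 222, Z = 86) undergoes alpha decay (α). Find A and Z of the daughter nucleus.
Daughter: A = 218, Z = 84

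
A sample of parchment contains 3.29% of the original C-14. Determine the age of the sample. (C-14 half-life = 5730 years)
Age = t½ × log₂(1/ratio) = 28220 years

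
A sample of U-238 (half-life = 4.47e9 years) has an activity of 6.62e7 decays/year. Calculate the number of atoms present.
N = A/λ = 4.269e17 atoms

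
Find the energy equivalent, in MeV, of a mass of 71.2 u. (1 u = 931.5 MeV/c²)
E = mc² = 66320 MeV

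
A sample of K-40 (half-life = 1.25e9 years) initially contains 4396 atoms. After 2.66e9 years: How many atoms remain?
N = N₀(1/2)^(t/t½) = 1006 atoms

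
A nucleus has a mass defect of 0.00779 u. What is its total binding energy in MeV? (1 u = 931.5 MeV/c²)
B.E. = Δm × 931.5 = 7.256 MeV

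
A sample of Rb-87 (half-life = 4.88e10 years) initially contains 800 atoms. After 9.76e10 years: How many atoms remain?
N = N₀(1/2)^(t/t½) = 200 atoms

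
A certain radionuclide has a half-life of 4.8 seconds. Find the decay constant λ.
λ = ln(2)/t½ = 0.1444 second⁻¹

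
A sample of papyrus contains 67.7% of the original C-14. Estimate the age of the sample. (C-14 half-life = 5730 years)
Age = t½ × log₂(1/ratio) = 3225 years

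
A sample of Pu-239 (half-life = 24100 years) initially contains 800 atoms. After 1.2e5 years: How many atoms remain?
N = N₀(1/2)^(t/t½) = 25.36 atoms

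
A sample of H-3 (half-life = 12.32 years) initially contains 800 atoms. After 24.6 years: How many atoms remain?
N = N₀(1/2)^(t/t½) = 200.5 atoms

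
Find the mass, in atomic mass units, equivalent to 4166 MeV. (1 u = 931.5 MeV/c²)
m = E/c² = 4.472 u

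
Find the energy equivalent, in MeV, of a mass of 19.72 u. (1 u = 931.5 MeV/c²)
E = mc² = 18370 MeV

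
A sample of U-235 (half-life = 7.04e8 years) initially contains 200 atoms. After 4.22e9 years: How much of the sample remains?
N = N₀(1/2)^(t/t½) = 3.137 atoms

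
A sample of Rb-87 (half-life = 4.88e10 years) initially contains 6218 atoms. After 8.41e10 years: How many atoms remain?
N = N₀(1/2)^(t/t½) = 1883 atoms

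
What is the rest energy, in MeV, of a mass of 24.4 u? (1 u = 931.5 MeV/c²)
E = mc² = 22730 MeV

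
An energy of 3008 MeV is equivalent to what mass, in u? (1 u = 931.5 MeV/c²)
m = E/c² = 3.229 u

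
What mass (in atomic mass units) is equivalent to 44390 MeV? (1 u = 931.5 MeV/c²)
m = E/c² = 47.65 u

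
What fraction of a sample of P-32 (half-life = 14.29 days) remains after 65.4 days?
N/N₀ = (1/2)^(t/t½) = 0.04191 = 4.19%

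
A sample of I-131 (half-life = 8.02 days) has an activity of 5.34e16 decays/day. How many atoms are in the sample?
N = A/λ = 6.179e17 atoms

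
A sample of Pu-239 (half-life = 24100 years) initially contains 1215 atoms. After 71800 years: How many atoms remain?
N = N₀(1/2)^(t/t½) = 154.1 atoms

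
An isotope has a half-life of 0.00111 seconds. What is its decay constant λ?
λ = ln(2)/t½ = 624.5 second⁻¹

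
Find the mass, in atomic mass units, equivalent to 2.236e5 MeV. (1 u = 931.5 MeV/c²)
m = E/c² = 240 u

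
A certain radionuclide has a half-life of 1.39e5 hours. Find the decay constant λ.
λ = ln(2)/t½ = 4.987e-6 hour⁻¹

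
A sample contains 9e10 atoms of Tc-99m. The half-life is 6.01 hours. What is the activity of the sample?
A = λN = 1.038e10 decays/hour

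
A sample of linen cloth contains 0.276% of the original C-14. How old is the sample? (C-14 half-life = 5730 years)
Age = t½ × log₂(1/ratio) = 48710 years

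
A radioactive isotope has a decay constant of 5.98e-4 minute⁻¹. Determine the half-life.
t½ = ln(2)/λ = 1159 minutes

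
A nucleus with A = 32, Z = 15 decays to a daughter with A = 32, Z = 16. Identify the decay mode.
ΔA = 0, ΔZ = +1 ⇒ beta-minus decay (β⁻)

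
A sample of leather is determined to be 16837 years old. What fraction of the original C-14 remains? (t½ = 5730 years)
N/N₀ = (1/2)^(t/t½) = 0.1305 = 13%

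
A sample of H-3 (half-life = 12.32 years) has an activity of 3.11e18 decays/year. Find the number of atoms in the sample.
N = A/λ = 5.528e19 atoms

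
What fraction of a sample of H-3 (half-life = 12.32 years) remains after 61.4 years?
N/N₀ = (1/2)^(t/t½) = 0.0316 = 3.16%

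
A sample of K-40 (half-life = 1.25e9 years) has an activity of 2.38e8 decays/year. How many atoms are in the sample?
N = A/λ = 4.292e17 atoms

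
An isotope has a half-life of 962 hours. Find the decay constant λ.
λ = ln(2)/t½ = 7.205e-4 hour⁻¹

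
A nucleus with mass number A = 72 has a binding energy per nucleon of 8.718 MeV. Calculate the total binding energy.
B.E. = 8.718 × 72 = 627.7 MeV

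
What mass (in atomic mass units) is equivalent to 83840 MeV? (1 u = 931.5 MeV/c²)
m = E/c² = 90.01 u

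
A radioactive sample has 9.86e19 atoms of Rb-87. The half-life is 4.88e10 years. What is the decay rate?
A = λN = 1.4e9 decays/year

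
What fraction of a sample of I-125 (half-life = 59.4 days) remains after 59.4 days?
N/N₀ = (1/2)^(t/t½) = 0.5 = 50%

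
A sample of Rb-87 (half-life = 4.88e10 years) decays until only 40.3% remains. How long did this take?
t = t½ × log₂(N₀/N) = 6.398e10 years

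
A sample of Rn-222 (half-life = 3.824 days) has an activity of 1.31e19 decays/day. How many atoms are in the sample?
N = A/λ = 7.227e19 atoms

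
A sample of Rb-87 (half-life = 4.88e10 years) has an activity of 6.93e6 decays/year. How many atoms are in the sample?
N = A/λ = 4.879e17 atoms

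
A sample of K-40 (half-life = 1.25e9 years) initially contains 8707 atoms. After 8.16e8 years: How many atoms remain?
N = N₀(1/2)^(t/t½) = 5538 atoms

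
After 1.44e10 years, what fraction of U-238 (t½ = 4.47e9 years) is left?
N/N₀ = (1/2)^(t/t½) = 0.1072 = 10.7%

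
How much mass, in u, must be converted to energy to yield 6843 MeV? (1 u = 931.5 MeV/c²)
m = E/c² = 7.346 u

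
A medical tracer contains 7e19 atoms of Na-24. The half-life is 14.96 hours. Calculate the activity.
A = λN = 3.243e18 decays/hour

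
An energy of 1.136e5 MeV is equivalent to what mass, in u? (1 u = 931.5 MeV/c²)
m = E/c² = 122 u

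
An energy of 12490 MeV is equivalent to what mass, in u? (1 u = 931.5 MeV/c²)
m = E/c² = 13.41 u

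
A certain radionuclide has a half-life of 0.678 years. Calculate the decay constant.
λ = ln(2)/t½ = 1.022 year⁻¹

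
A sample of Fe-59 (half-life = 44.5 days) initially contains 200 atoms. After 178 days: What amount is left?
N = N₀(1/2)^(t/t½) = 12.5 atoms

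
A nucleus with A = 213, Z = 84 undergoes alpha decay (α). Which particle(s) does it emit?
α particle = ⁴₂He (2 protons + 2 neutrons)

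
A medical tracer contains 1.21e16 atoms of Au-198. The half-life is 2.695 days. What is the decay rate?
A = λN = 3.112e15 decays/day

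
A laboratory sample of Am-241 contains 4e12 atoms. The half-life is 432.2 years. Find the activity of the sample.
A = λN = 6.415e9 decays/year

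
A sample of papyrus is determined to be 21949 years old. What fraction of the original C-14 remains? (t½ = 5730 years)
N/N₀ = (1/2)^(t/t½) = 0.07029 = 7.03%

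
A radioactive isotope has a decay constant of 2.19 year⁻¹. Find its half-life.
t½ = ln(2)/λ = 0.3165 years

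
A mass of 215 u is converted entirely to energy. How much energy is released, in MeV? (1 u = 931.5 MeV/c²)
E = mc² = 2.003e5 MeV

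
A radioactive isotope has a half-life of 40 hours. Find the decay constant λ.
λ = ln(2)/t½ = 0.01733 hour⁻¹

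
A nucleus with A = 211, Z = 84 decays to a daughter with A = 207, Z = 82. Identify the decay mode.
ΔA = -4, ΔZ = -2 ⇒ alpha decay (α)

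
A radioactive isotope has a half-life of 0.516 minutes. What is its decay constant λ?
λ = ln(2)/t½ = 1.343 minute⁻¹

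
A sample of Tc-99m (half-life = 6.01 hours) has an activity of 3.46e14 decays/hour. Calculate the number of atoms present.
N = A/λ = 3e15 atoms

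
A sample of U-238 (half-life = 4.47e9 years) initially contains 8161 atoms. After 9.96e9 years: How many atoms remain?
N = N₀(1/2)^(t/t½) = 1742 atoms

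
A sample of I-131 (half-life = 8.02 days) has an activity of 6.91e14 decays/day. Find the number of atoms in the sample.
N = A/λ = 7.995e15 atoms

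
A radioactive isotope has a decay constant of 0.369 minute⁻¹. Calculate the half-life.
t½ = ln(2)/λ = 1.878 minutes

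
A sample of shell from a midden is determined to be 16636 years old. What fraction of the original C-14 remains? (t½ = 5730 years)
N/N₀ = (1/2)^(t/t½) = 0.1337 = 13.4%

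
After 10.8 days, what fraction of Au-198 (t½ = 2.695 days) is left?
N/N₀ = (1/2)^(t/t½) = 0.06218 = 6.22%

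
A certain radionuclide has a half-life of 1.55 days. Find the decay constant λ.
λ = ln(2)/t½ = 0.4472 day⁻¹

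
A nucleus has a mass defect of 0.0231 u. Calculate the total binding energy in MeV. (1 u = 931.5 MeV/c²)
B.E. = Δm × 931.5 = 21.52 MeV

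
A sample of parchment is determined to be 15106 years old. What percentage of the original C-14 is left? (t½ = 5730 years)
N/N₀ = (1/2)^(t/t½) = 0.1608 = 16.1%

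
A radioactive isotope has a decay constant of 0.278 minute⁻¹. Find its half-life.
t½ = ln(2)/λ = 2.493 minutes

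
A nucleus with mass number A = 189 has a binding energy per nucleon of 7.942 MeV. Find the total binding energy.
B.E. = 7.942 × 189 = 1501 MeV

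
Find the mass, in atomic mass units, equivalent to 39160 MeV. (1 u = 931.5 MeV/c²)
m = E/c² = 42.04 u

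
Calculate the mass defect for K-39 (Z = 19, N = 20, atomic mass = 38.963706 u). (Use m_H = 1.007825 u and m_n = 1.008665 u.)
Δm = Z·m_H + N·m_n − M = 0.3583 u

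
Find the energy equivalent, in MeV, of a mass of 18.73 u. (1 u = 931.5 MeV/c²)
E = mc² = 17450 MeV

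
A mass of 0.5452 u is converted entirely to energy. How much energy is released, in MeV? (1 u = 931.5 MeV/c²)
E = mc² = 507.9 MeV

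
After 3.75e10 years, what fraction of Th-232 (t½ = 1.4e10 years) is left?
N/N₀ = (1/2)^(t/t½) = 0.1562 = 15.6%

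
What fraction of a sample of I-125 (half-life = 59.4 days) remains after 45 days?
N/N₀ = (1/2)^(t/t½) = 0.5915 = 59.1%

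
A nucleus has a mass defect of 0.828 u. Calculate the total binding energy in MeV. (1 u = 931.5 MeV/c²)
B.E. = Δm × 931.5 = 771.3 MeV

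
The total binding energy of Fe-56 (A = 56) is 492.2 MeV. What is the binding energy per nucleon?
B.E./A = 492.2/56 = 8.789 MeV/nucleon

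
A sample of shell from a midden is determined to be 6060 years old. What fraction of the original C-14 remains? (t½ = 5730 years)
N/N₀ = (1/2)^(t/t½) = 0.4804 = 48%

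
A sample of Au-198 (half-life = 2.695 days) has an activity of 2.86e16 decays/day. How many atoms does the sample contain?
N = A/λ = 1.112e17 atoms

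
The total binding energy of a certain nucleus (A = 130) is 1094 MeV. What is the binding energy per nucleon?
B.E./A = 1094/130 = 8.415 MeV/nucleon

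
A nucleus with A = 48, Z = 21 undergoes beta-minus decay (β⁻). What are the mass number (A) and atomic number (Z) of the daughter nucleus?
Daughter: A = 48, Z = 22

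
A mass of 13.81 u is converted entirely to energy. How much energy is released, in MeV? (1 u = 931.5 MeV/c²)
E = mc² = 12860 MeV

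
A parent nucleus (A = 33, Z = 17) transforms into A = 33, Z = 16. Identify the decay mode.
ΔA = 0, ΔZ = -1 ⇒ beta-plus decay (β⁺) or electron capture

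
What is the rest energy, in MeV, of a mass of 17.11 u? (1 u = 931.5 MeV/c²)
E = mc² = 15940 MeV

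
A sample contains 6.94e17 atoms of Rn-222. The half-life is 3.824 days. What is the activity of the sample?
A = λN = 1.258e17 decays/day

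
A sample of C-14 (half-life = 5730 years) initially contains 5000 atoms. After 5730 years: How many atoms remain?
N = N₀(1/2)^(t/t½) = 2500 atoms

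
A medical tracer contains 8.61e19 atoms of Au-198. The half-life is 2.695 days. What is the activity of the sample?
A = λN = 2.214e19 decays/day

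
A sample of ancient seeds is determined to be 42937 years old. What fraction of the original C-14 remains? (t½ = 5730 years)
N/N₀ = (1/2)^(t/t½) = 0.00555 = 0.555%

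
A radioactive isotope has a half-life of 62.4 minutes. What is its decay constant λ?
λ = ln(2)/t½ = 0.01111 minute⁻¹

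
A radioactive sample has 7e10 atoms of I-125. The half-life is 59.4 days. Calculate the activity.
A = λN = 8.168e8 decays/day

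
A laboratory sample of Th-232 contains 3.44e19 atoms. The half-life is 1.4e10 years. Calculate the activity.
A = λN = 1.703e9 decays/year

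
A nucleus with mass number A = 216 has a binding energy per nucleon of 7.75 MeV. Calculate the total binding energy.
B.E. = 7.75 × 216 = 1674 MeV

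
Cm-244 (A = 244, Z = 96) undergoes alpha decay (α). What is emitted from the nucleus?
α particle = ⁴₂He (2 protons + 2 neutrons)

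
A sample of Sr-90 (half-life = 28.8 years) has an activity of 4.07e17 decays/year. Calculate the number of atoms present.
N = A/λ = 1.691e19 atoms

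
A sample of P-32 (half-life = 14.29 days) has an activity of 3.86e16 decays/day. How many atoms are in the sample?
N = A/λ = 7.958e17 atoms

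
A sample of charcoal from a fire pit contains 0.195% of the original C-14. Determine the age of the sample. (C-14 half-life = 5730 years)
Age = t½ × log₂(1/ratio) = 51580 years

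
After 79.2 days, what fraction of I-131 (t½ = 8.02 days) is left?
N/N₀ = (1/2)^(t/t½) = 0.001065 = 0.106%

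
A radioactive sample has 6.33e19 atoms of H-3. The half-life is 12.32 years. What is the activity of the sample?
A = λN = 3.561e18 decays/year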